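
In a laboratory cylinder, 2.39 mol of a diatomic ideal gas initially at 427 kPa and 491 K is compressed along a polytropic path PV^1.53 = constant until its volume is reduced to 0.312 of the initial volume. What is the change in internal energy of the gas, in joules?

V₁ = nRT₁/P₁ = 2.39×8.314×491/427 = 22.8 L.
Polytropic n=1.53: T₂ = T₁(V₁/V₂)^(n−1) = 491×(3.21)^0.53 = 910 K; P₂ = P₁(V₁/V₂)^n = 2540 kPa.
For an ideal gas ΔU = nCvΔT with Cv = (5/2)R = 20.8 J/(mol·K).
ΔU = 2.39×20.8×(910−491) = 20800 J.

20800 J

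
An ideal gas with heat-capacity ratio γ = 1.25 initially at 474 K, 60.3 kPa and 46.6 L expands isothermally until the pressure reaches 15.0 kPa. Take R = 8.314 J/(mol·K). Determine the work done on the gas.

-3910 J

n = P₁V₁/(RT₁) = 60.3×46.6/(8.314×474) = 0.713 mol.
Isothermal: T stays 474 K; PV = const ⇒ V₂ = 187 L, P₂ = 15.0 kPa.
W = nRT ln(V₂/V₁) = 0.713×8.314×474×ln(4.02) = 3910 J.
Work done on the gas = −W_by = -3910 J.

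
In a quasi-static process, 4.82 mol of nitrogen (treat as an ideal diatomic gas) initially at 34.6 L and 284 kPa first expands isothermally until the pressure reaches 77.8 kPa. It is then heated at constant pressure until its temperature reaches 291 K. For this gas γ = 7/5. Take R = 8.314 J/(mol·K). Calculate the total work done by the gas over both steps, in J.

14600 J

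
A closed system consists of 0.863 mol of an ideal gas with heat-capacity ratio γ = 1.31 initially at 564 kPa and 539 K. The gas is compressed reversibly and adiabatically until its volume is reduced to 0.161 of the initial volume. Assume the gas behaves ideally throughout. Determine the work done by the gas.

V₁ = nRT₁/P₁ = 0.863×8.314×539/564 = 6.86 L.
Adiabatic: TV^(γ−1) = const ⇒ T₂ = 539×(6.21)^0.310 = 949 K; PV^γ = const ⇒ P₂ = 6170 kPa.
ΔU = nCvΔT = 0.863×26.8×(949−539) = 9500 J.
Q = 0 for an adiabatic process, so W = −ΔU = -9500 J.

-9500 J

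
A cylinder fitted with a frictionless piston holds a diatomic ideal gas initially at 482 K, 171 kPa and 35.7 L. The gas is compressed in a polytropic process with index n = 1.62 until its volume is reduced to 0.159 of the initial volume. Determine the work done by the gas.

n = P₁V₁/(RT₁) = 171×35.7/(8.314×482) = 1.52 mol.
Polytropic n=1.62: T₂ = T₁(V₁/V₂)^(n−1) = 482×(6.29)^0.62 = 1510 K; P₂ = P₁(V₁/V₂)^n = 3360 kPa.
W = (P₁V₁−P₂V₂)/(n−1) = (171×35.7−3360×5.68)/0.62 = -20900 J.

-20900 J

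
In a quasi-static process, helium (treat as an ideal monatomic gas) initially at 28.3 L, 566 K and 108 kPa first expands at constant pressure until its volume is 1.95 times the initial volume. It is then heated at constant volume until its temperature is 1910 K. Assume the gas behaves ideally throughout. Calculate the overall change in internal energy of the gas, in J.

10900 J

n = P₁V₁/(RT₁) = 108×28.3/(8.314×566) = 0.650 mol.
Step 1 — Isobaric: P stays 108 kPa; V/T = const ⇒ T₂ = 1100 K, V₂ = 55.2 L.
W = PΔV = 108×(55.2−28.3) kPa·L = 2900 J.
ΔU = nCvΔT = 0.650×12.5×(1100−566) = 4360 J.
Q = ΔU + W = nCpΔT = 7260 J.
State after step 1: P = 108 kPa, V = 55.2 L, T = 1100 K.
Step 2 — Isochoric: V stays 55.2 L; P/T = const ⇒ T₂ = 1910 K, P₂ = 187 kPa.
W = 0 (no volume change).
ΔU = nCvΔT = 0.650×12.5×(1910−1100) = 6530 J.
Q = ΔU = 6530 J.
Net over both steps: W = 2900 J, Q = 13800 J, ΔU = 10900 J.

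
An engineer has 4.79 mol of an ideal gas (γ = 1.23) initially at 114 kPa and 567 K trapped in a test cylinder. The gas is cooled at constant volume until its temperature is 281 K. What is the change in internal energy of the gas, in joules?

-49500 J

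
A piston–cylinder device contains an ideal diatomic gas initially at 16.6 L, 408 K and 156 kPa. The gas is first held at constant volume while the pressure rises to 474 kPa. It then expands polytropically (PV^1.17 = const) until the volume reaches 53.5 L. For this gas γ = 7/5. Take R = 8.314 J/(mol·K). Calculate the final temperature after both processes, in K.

1020 K

n = P₁V₁/(RT₁) = 156×16.6/(8.314×408) = 0.763 mol.
Step 1 — Isochoric: V stays 16.6 L; P/T = const ⇒ T₂ = 1240 K, P₂ = 474 kPa.
W = 0 (no volume change).
ΔU = nCvΔT = 0.763×20.8×(1240−408) = 13200 J.
Q = ΔU = 13200 J.
State after step 1: P = 474 kPa, V = 16.6 L, T = 1240 K.
Step 2 — Polytropic n=1.17: T₂ = T₁(V₁/V₂)^(n−1) = 1240×(0.310)^0.17 = 1020 K; P₂ = P₁(V₁/V₂)^n = 121 kPa.
W = (P₁V₁−P₂V₂)/(n−1) = (474×16.6−121×53.5)/0.17 = 8350 J.
ΔU = nCvΔT = 0.763×20.8×(1020−1240) = -3550 J.
Q = ΔU + W = 4800 J.
Net over both steps: W = 8350 J, Q = 18000 J, ΔU = 9650 J.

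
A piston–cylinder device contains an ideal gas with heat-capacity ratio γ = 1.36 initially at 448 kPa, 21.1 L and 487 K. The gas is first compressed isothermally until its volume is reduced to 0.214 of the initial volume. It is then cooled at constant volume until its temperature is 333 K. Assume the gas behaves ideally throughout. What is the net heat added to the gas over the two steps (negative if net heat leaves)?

n = P₁V₁/(RT₁) = 448×21.1/(8.314×487) = 2.33 mol.
Step 1 — Isothermal: T stays 487 K; PV = const ⇒ V₂ = 4.52 L, P₂ = 2090 kPa.
ΔU = 0 (ideal gas, T constant).
W = nRT ln(V₂/V₁) = 2.33×8.314×487×ln(0.214) = -14600 J.
Q = ΔU + W = -14600 J.
State after step 1: P = 2090 kPa, V = 4.52 L, T = 487 K.
Step 2 — Isochoric: V stays 4.52 L; P/T = const ⇒ T₂ = 333 K, P₂ = 1430 kPa.
W = 0 (no volume change).
ΔU = nCvΔT = 2.33×23.1×(333−487) = -8300 J.
Q = ΔU = -8300 J.
Net over both steps: W = -14600 J, Q = -22900 J, ΔU = -8300 J.

-22900 J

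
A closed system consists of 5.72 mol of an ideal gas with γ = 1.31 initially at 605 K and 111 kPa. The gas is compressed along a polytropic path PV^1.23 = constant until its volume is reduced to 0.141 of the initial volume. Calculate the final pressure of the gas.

V₁ = nRT₁/P₁ = 5.72×8.314×605/111 = 259 L.
Polytropic n=1.23: T₂ = T₁(V₁/V₂)^(n−1) = 605×(7.09)^0.23 = 949 K; P₂ = P₁(V₁/V₂)^n = 1240 kPa.

1240 kPa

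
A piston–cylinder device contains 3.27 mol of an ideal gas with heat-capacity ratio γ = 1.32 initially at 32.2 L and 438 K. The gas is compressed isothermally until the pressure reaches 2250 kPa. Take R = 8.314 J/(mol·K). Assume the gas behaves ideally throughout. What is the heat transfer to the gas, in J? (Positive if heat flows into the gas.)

P₁ = nRT₁/V₁ = 3.27×8.314×438/32.2 = 370 kPa.
Isothermal: T stays 438 K; PV = const ⇒ V₂ = 5.29 L, P₂ = 2250 kPa.
ΔU = 0 (ideal gas, T constant).
W = nRT ln(V₂/V₁) = 3.27×8.314×438×ln(0.164) = -21500 J.
Q = ΔU + W = -21500 J.

-21500 J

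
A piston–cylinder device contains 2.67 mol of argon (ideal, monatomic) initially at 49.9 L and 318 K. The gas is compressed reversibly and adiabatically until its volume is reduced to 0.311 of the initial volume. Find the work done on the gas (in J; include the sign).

12500 J

P₁ = nRT₁/V₁ = 2.67×8.314×318/49.9 = 141 kPa.
Adiabatic: TV^(γ−1) = const ⇒ T₂ = 318×(3.22)^0.667 = 693 K; PV^γ = const ⇒ P₂ = 991 kPa.
ΔU = nCvΔT = 2.67×12.5×(693−318) = 12500 J.
Q = 0 for an adiabatic process, so W = −ΔU = -12500 J.
Work done on the gas = −W_by = 12500 J.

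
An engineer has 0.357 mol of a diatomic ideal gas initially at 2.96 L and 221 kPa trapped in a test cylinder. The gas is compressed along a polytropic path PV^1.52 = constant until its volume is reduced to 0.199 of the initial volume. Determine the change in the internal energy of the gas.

2150 J

T₁ = P₁V₁/(nR) = 221×2.96/(0.357×8.314) = 220 K.
Polytropic n=1.52: T₂ = T₁(V₁/V₂)^(n−1) = 220×(5.03)^0.52 = 510 K; P₂ = P₁(V₁/V₂)^n = 2570 kPa.
For an ideal gas ΔU = nCvΔT with Cv = (5/2)R = 20.8 J/(mol·K).
ΔU = 0.357×20.8×(510−220) = 2150 J.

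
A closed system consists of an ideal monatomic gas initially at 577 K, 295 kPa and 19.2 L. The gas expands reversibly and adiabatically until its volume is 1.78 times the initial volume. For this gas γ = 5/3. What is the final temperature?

393 K

Adiabatic: TV^(γ−1) = const ⇒ T₂ = 577×(0.562)^0.667 = 393 K; PV^γ = const ⇒ P₂ = 113 kPa.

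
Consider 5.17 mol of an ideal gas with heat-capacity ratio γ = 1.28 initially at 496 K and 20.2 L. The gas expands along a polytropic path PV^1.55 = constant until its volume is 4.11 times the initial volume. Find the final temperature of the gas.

228 K

P₁ = nRT₁/V₁ = 5.17×8.314×496/20.2 = 1060 kPa.
Polytropic n=1.55: T₂ = T₁(V₁/V₂)^(n−1) = 496×(0.243)^0.55 = 228 K; P₂ = P₁(V₁/V₂)^n = 118 kPa.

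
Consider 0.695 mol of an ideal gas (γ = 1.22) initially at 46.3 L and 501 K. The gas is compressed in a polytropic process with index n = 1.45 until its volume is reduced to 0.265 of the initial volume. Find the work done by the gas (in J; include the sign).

-5260 J

P₁ = nRT₁/V₁ = 0.695×8.314×501/46.3 = 62.5 kPa.
Polytropic n=1.45: T₂ = T₁(V₁/V₂)^(n−1) = 501×(3.77)^0.45 = 911 K; P₂ = P₁(V₁/V₂)^n = 429 kPa.
W = (P₁V₁−P₂V₂)/(n−1) = (62.5×46.3−429×12.3)/0.45 = -5260 J.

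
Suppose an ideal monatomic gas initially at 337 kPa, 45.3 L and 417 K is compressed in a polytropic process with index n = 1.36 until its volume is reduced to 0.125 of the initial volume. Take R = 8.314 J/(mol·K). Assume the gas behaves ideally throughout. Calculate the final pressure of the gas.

5700 kPa

Polytropic n=1.36: T₂ = T₁(V₁/V₂)^(n−1) = 417×(8.00)^0.36 = 882 K; P₂ = P₁(V₁/V₂)^n = 5700 kPa.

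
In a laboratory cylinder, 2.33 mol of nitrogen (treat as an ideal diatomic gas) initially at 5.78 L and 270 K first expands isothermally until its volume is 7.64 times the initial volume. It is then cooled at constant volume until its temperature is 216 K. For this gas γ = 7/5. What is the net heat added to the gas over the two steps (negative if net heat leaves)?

8020 J

P₁ = nRT₁/V₁ = 2.33×8.314×270/5.78 = 905 kPa.
Step 1 — Isothermal: T stays 270 K; PV = const ⇒ V₂ = 44.2 L, P₂ = 118 kPa.
ΔU = 0 (ideal gas, T constant).
W = nRT ln(V₂/V₁) = 2.33×8.314×270×ln(7.64) = 10600 J.
Q = ΔU + W = 10600 J.
State after step 1: P = 118 kPa, V = 44.2 L, T = 270 K.
Step 2 — Isochoric: V stays 44.2 L; P/T = const ⇒ T₂ = 216 K, P₂ = 94.8 kPa.
W = 0 (no volume change).
ΔU = nCvΔT = 2.33×20.8×(216−270) = -2620 J.
Q = ΔU = -2620 J.
Net over both steps: W = 10600 J, Q = 8020 J, ΔU = -2620 J.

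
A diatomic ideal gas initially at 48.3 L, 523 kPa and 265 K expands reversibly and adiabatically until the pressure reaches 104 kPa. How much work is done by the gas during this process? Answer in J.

n = P₁V₁/(RT₁) = 523×48.3/(8.314×265) = 11.5 mol.
Adiabatic: T₂/T₁ = (P₂/P₁)^((γ−1)/γ) ⇒ T₂ = 265×(0.199)^0.286 = 167 K; V₂ = 153 L.
ΔU = nCvΔT = 11.5×20.8×(167−265) = -23300 J.
Q = 0 for an adiabatic process, so W = −ΔU = 23300 J.

23300 J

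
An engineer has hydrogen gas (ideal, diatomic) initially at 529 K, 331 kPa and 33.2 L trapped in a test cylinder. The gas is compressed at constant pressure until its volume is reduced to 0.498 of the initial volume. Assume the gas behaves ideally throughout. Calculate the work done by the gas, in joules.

-5520 J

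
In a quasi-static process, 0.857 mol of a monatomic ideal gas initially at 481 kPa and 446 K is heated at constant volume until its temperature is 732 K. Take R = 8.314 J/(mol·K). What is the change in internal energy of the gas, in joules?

3060 J

V₁ = nRT₁/P₁ = 0.857×8.314×446/481 = 6.61 L.
Isochoric: V stays 6.61 L; P/T = const ⇒ T₂ = 732 K, P₂ = 789 kPa.
For an ideal gas ΔU = nCvΔT with Cv = (3/2)R = 12.5 J/(mol·K).
ΔU = 0.857×12.5×(732−446) = 3060 J.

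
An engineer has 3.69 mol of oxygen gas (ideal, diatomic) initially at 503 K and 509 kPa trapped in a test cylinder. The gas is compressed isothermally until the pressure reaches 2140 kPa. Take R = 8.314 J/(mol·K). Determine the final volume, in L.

V₁ = nRT₁/P₁ = 3.69×8.314×503/509 = 30.3 L.
Isothermal: T stays 503 K; PV = const ⇒ V₂ = 7.21 L, P₂ = 2140 kPa.

7.21 L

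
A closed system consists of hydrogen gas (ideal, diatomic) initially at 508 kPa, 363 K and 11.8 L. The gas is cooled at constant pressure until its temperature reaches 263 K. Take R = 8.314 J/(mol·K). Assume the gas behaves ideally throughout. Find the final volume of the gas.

8.55 L

Isobaric: P stays 508 kPa; V/T = const ⇒ T₂ = 263 K, V₂ = 8.55 L.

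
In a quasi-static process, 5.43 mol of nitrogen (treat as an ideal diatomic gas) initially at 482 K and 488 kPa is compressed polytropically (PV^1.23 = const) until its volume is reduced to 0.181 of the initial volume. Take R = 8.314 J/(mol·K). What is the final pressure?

3990 kPa

V₁ = nRT₁/P₁ = 5.43×8.314×482/488 = 44.6 L.
Polytropic n=1.23: T₂ = T₁(V₁/V₂)^(n−1) = 482×(5.52)^0.23 = 714 K; P₂ = P₁(V₁/V₂)^n = 3990 kPa.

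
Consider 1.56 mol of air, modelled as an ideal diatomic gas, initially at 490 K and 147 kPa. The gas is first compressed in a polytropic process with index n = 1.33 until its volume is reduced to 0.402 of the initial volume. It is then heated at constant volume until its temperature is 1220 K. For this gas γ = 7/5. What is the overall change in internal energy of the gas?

23700 J

V₁ = nRT₁/P₁ = 1.56×8.314×490/147 = 43.2 L.
Step 1 — Polytropic n=1.33: T₂ = T₁(V₁/V₂)^(n−1) = 490×(2.49)^0.33 = 662 K; P₂ = P₁(V₁/V₂)^n = 494 kPa.
W = (P₁V₁−P₂V₂)/(n−1) = (147×43.2−494×17.4)/0.33 = -6760 J.
ΔU = nCvΔT = 1.56×20.8×(662−490) = 5570 J.
Q = ΔU + W = -1180 J.
State after step 1: P = 494 kPa, V = 17.4 L, T = 662 K.
Step 2 — Isochoric: V stays 17.4 L; P/T = const ⇒ T₂ = 1220 K, P₂ = 910 kPa.
W = 0 (no volume change).
ΔU = nCvΔT = 1.56×20.8×(1220−662) = 18100 J.
Q = ΔU = 18100 J.
Net over both steps: W = -6760 J, Q = 16900 J, ΔU = 23700 J.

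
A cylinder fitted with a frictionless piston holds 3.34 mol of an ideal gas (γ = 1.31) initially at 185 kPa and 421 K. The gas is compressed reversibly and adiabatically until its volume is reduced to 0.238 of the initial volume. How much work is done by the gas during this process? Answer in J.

V₁ = nRT₁/P₁ = 3.34×8.314×421/185 = 63.2 L.
Adiabatic: TV^(γ−1) = const ⇒ T₂ = 421×(4.20)^0.310 = 657 K; PV^γ = const ⇒ P₂ = 1210 kPa.
ΔU = nCvΔT = 3.34×26.8×(657−421) = 21100 J.
Q = 0 for an adiabatic process, so W = −ΔU = -21100 J.

-21100 J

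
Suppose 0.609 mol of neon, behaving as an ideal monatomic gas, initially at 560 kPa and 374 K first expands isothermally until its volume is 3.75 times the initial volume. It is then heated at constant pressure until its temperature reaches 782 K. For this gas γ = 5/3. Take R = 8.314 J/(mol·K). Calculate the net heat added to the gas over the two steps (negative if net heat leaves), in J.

7670 J

V₁ = nRT₁/P₁ = 0.609×8.314×374/560 = 3.38 L.
Step 1 — Isothermal: T stays 374 K; PV = const ⇒ V₂ = 12.7 L, P₂ = 149 kPa.
ΔU = 0 (ideal gas, T constant).
W = nRT ln(V₂/V₁) = 0.609×8.314×374×ln(3.75) = 2500 J.
Q = ΔU + W = 2500 J.
State after step 1: P = 149 kPa, V = 12.7 L, T = 374 K.
Step 2 — Isobaric: P stays 149 kPa; V/T = const ⇒ T₂ = 782 K, V₂ = 26.5 L.
W = PΔV = 149×(26.5−12.7) kPa·L = 2070 J.
ΔU = nCvΔT = 0.609×12.5×(782−374) = 3100 J.
Q = ΔU + W = nCpΔT = 5160 J.
Net over both steps: W = 4570 J, Q = 7670 J, ΔU = 3100 J.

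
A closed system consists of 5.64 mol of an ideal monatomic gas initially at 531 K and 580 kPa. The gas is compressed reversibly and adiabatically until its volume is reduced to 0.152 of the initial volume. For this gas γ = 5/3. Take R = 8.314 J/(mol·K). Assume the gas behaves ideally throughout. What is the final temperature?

1860 K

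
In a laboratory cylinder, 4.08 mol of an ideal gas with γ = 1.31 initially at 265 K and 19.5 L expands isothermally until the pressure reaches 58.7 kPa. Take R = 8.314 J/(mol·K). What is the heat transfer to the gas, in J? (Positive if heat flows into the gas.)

18500 J

P₁ = nRT₁/V₁ = 4.08×8.314×265/19.5 = 461 kPa.
Isothermal: T stays 265 K; PV = const ⇒ V₂ = 153 L, P₂ = 58.7 kPa.
ΔU = 0 (ideal gas, T constant).
W = nRT ln(V₂/V₁) = 4.08×8.314×265×ln(7.85) = 18500 J.
Q = ΔU + W = 18500 J.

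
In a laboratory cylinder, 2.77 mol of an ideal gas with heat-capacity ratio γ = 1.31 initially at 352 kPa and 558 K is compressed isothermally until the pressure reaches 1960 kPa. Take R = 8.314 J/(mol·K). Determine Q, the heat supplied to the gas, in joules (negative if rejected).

-22100 J

V₁ = nRT₁/P₁ = 2.77×8.314×558/352 = 36.5 L.
Isothermal: T stays 558 K; PV = const ⇒ V₂ = 6.56 L, P₂ = 1960 kPa.
ΔU = 0 (ideal gas, T constant).
W = nRT ln(V₂/V₁) = 2.77×8.314×558×ln(0.180) = -22100 J.
Q = ΔU + W = -22100 J.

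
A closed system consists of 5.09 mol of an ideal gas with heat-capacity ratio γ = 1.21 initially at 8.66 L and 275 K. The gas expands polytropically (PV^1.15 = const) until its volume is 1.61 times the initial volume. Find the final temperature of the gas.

256 K

P₁ = nRT₁/V₁ = 5.09×8.314×275/8.66 = 1340 kPa.
Polytropic n=1.15: T₂ = T₁(V₁/V₂)^(n−1) = 275×(0.621)^0.15 = 256 K; P₂ = P₁(V₁/V₂)^n = 777 kPa.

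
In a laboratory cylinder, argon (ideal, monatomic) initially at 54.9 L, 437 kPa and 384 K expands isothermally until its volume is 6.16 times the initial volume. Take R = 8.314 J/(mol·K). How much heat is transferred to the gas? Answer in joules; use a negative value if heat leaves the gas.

43600 J

n = P₁V₁/(RT₁) = 437×54.9/(8.314×384) = 7.51 mol.
Isothermal: T stays 384 K; PV = const ⇒ V₂ = 338 L, P₂ = 70.9 kPa.
ΔU = 0 (ideal gas, T constant).
W = nRT ln(V₂/V₁) = 7.51×8.314×384×ln(6.16) = 43600 J.
Q = ΔU + W = 43600 J.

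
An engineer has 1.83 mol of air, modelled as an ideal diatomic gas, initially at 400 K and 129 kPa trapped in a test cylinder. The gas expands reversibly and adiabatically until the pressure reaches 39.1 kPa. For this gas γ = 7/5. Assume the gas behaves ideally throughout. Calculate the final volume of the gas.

V₁ = nRT₁/P₁ = 1.83×8.314×400/129 = 47.2 L.
Adiabatic: T₂/T₁ = (P₂/P₁)^((γ−1)/γ) ⇒ T₂ = 400×(0.303)^0.286 = 284 K; V₂ = 111 L.

111 L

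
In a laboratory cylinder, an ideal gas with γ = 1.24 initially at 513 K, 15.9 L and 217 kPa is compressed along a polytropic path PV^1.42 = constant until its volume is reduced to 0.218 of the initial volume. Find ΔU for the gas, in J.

n = P₁V₁/(RT₁) = 217×15.9/(8.314×513) = 0.809 mol.
Polytropic n=1.42: T₂ = T₁(V₁/V₂)^(n−1) = 513×(4.59)^0.42 = 973 K; P₂ = P₁(V₁/V₂)^n = 1890 kPa.
For an ideal gas ΔU = nCvΔT with Cv = R/(γ−1) = 34.6 J/(mol·K).
ΔU = 0.809×34.6×(973−513) = 12900 J.

12900 J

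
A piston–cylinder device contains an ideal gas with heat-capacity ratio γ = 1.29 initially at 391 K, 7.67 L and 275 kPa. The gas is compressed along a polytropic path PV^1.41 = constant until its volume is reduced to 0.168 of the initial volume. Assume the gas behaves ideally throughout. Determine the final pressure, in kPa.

3400 kPa

Polytropic n=1.41: T₂ = T₁(V₁/V₂)^(n−1) = 391×(5.95)^0.41 = 812 K; P₂ = P₁(V₁/V₂)^n = 3400 kPa.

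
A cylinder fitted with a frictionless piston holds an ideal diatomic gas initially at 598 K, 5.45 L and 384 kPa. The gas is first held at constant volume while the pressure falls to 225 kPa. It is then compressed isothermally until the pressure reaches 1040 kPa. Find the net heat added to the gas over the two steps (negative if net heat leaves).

n = P₁V₁/(RT₁) = 384×5.45/(8.314×598) = 0.421 mol.
Step 1 — Isochoric: V stays 5.45 L; P/T = const ⇒ T₂ = 350 K, P₂ = 225 kPa.
W = 0 (no volume change).
ΔU = nCvΔT = 0.421×20.8×(350−598) = -2170 J.
Q = ΔU = -2170 J.
State after step 1: P = 225 kPa, V = 5.45 L, T = 350 K.
Step 2 — Isothermal: T stays 350 K; PV = const ⇒ V₂ = 1.18 L, P₂ = 1040 kPa.
ΔU = 0 (ideal gas, T constant).
W = nRT ln(V₂/V₁) = 0.421×8.314×350×ln(0.216) = -1880 J.
Q = ΔU + W = -1880 J.
Net over both steps: W = -1880 J, Q = -4040 J, ΔU = -2170 J.

-4040 J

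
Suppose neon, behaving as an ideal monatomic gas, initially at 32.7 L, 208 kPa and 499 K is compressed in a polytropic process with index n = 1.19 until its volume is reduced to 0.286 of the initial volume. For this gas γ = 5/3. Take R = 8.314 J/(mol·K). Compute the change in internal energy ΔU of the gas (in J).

2740 J

n = P₁V₁/(RT₁) = 208×32.7/(8.314×499) = 1.64 mol.
Polytropic n=1.19: T₂ = T₁(V₁/V₂)^(n−1) = 499×(3.50)^0.19 = 633 K; P₂ = P₁(V₁/V₂)^n = 923 kPa.
For an ideal gas ΔU = nCvΔT with Cv = (3/2)R = 12.5 J/(mol·K).
ΔU = 1.64×12.5×(633−499) = 2740 J.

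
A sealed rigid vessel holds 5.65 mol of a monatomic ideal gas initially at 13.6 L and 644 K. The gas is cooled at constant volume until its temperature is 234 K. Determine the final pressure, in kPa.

P₁ = nRT₁/V₁ = 5.65×8.314×644/13.6 = 2220 kPa.
Isochoric: V stays 13.6 L; P/T = const ⇒ T₂ = 234 K, P₂ = 808 kPa.

808 kPa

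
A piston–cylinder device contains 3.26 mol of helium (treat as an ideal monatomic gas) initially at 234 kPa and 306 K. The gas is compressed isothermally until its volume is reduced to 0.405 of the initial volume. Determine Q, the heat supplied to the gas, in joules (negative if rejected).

-7500 J

V₁ = nRT₁/P₁ = 3.26×8.314×306/234 = 35.4 L.
Isothermal: T stays 306 K; PV = const ⇒ V₂ = 14.4 L, P₂ = 578 kPa.
ΔU = 0 (ideal gas, T constant).
W = nRT ln(V₂/V₁) = 3.26×8.314×306×ln(0.405) = -7500 J.
Q = ΔU + W = -7500 J.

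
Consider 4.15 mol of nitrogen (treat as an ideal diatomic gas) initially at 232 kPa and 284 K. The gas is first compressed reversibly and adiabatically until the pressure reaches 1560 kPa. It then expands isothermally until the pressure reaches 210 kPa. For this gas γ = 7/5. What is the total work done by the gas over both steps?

16100 J

V₁ = nRT₁/P₁ = 4.15×8.314×284/232 = 42.2 L.
Step 1 — Adiabatic: T₂/T₁ = (P₂/P₁)^((γ−1)/γ) ⇒ T₂ = 284×(6.72)^0.286 = 490 K; V₂ = 10.8 L.
ΔU = nCvΔT = 4.15×20.8×(490−284) = 17700 J.
Q = 0 for an adiabatic process, so W = −ΔU = -17700 J.
State after step 1: P = 1560 kPa, V = 10.8 L, T = 490 K.
Step 2 — Isothermal: T stays 490 K; PV = const ⇒ V₂ = 80.4 L, P₂ = 210 kPa.
ΔU = 0 (ideal gas, T constant).
W = nRT ln(V₂/V₁) = 4.15×8.314×490×ln(7.43) = 33900 J.
Q = ΔU + W = 33900 J.
Net over both steps: W = 16100 J, Q = 33900 J, ΔU = 17700 J.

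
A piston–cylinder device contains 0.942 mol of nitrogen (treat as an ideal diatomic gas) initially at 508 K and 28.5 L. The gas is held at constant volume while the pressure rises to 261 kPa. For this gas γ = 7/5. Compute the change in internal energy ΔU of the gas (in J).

P₁ = nRT₁/V₁ = 0.942×8.314×508/28.5 = 140 kPa.
Isochoric: V stays 28.5 L; P/T = const ⇒ T₂ = 950 K, P₂ = 261 kPa.
For an ideal gas ΔU = nCvΔT with Cv = (5/2)R = 20.8 J/(mol·K).
ΔU = 0.942×20.8×(950−508) = 8650 J.

8650 J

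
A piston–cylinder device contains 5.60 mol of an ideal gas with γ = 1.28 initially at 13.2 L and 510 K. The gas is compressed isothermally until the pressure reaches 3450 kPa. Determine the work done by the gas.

P₁ = nRT₁/V₁ = 5.60×8.314×510/13.2 = 1800 kPa.
Isothermal: T stays 510 K; PV = const ⇒ V₂ = 6.88 L, P₂ = 3450 kPa.
W = nRT ln(V₂/V₁) = 5.60×8.314×510×ln(0.521) = -15500 J.

-15500 J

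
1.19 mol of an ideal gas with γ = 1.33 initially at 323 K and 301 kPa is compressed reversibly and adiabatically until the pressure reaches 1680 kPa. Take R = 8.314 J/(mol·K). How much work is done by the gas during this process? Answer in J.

-5150 J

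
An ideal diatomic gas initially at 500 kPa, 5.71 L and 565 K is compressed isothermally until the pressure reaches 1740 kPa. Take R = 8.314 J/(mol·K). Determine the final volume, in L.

Isothermal: T stays 565 K; PV = const ⇒ V₂ = 1.64 L, P₂ = 1740 kPa.

1.64 L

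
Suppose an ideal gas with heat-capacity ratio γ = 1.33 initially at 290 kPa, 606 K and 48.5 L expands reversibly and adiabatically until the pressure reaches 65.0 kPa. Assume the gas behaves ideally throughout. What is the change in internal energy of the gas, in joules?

-13200 J

n = P₁V₁/(RT₁) = 290×48.5/(8.314×606) = 2.79 mol.
Adiabatic: T₂/T₁ = (P₂/P₁)^((γ−1)/γ) ⇒ T₂ = 606×(0.224)^0.248 = 418 K; V₂ = 149 L.
For an ideal gas ΔU = nCvΔT with Cv = R/(γ−1) = 25.2 J/(mol·K).
ΔU = 2.79×25.2×(418−606) = -13200 J.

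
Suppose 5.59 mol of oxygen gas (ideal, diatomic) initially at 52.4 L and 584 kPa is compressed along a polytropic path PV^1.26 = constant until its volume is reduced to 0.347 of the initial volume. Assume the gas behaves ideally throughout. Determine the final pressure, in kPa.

T₁ = P₁V₁/(nR) = 584×52.4/(5.59×8.314) = 658 K.
Polytropic n=1.26: T₂ = T₁(V₁/V₂)^(n−1) = 658×(2.88)^0.26 = 867 K; P₂ = P₁(V₁/V₂)^n = 2220 kPa.

2220 kPa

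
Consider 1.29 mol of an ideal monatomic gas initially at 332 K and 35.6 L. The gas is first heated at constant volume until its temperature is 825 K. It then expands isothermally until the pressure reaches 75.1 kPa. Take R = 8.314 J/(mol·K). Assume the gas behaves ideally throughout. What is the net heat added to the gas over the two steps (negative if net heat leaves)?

18500 J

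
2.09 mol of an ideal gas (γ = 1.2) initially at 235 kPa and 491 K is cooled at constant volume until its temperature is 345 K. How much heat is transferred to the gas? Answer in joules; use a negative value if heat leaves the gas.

-12700 J

V₁ = nRT₁/P₁ = 2.09×8.314×491/235 = 36.3 L.
Isochoric: V stays 36.3 L; P/T = const ⇒ T₂ = 345 K, P₂ = 165 kPa.
W = 0 (no volume change).
ΔU = nCvΔT = 2.09×41.6×(345−491) = -12700 J.
Q = ΔU = -12700 J.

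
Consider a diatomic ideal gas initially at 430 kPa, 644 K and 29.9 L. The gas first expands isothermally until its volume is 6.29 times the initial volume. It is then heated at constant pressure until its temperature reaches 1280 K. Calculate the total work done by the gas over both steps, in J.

36300 J

n = P₁V₁/(RT₁) = 430×29.9/(8.314×644) = 2.40 mol.
Step 1 — Isothermal: T stays 644 K; PV = const ⇒ V₂ = 188 L, P₂ = 68.4 kPa.
ΔU = 0 (ideal gas, T constant).
W = nRT ln(V₂/V₁) = 2.40×8.314×644×ln(6.29) = 23600 J.
Q = ΔU + W = 23600 J.
State after step 1: P = 68.4 kPa, V = 188 L, T = 644 K.
Step 2 — Isobaric: P stays 68.4 kPa; V/T = const ⇒ T₂ = 1280 K, V₂ = 374 L.
W = PΔV = 68.4×(374−188) kPa·L = 12700 J.
ΔU = nCvΔT = 2.40×20.8×(1280−644) = 31700 J.
Q = ΔU + W = nCpΔT = 44400 J.
Net over both steps: W = 36300 J, Q = 68100 J, ΔU = 31700 J.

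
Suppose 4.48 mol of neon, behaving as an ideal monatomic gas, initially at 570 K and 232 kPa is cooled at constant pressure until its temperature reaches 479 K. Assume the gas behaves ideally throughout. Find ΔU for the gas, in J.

-5080 J

V₁ = nRT₁/P₁ = 4.48×8.314×570/232 = 91.5 L.
Isobaric: P stays 232 kPa; V/T = const ⇒ T₂ = 479 K, V₂ = 76.9 L.
For an ideal gas ΔU = nCvΔT with Cv = (3/2)R = 12.5 J/(mol·K).
ΔU = 4.48×12.5×(479−570) = -5080 J.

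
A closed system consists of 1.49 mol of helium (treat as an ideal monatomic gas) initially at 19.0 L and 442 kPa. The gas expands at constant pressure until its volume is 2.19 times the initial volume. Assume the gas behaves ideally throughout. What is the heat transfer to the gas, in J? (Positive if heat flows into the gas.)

T₁ = P₁V₁/(nR) = 442×19.0/(1.49×8.314) = 678 K.
Isobaric: P stays 442 kPa; V/T = const ⇒ T₂ = 1480 K, V₂ = 41.6 L.
W = PΔV = 442×(41.6−19.0) kPa·L = 9990 J.
ΔU = nCvΔT = 1.49×12.5×(1480−678) = 15000 J.
Q = ΔU + W = nCpΔT = 25000 J.

25000 J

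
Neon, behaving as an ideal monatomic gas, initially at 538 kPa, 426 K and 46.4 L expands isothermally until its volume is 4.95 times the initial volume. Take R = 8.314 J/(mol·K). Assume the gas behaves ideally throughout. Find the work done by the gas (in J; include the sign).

39900 J

n = P₁V₁/(RT₁) = 538×46.4/(8.314×426) = 7.05 mol.
Isothermal: T stays 426 K; PV = const ⇒ V₂ = 230 L, P₂ = 109 kPa.
W = nRT ln(V₂/V₁) = 7.05×8.314×426×ln(4.95) = 39900 J.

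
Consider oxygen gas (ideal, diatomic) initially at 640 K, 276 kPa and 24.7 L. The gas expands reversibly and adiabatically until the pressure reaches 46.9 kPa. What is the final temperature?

386 K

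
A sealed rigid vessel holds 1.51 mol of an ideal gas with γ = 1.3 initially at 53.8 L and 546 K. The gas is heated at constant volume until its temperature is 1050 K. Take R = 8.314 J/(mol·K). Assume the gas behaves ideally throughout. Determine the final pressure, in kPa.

245 kPa

P₁ = nRT₁/V₁ = 1.51×8.314×546/53.8 = 127 kPa.
Isochoric: V stays 53.8 L; P/T = const ⇒ T₂ = 1050 K, P₂ = 245 kPa.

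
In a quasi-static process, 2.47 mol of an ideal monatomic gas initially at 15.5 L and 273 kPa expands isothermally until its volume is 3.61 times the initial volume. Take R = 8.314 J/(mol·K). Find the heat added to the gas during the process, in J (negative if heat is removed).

5430 J

T₁ = P₁V₁/(nR) = 273×15.5/(2.47×8.314) = 206 K.
Isothermal: T stays 206 K; PV = const ⇒ V₂ = 56.0 L, P₂ = 75.6 kPa.
ΔU = 0 (ideal gas, T constant).
W = nRT ln(V₂/V₁) = 2.47×8.314×206×ln(3.61) = 5430 J.
Q = ΔU + W = 5430 J.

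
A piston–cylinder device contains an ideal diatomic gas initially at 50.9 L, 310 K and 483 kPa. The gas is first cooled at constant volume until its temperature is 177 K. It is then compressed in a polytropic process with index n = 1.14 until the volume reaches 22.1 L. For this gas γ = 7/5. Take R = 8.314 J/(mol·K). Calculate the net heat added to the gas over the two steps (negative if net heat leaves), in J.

-34400 J

n = P₁V₁/(RT₁) = 483×50.9/(8.314×310) = 9.54 mol.
Step 1 — Isochoric: V stays 50.9 L; P/T = const ⇒ T₂ = 177 K, P₂ = 276 kPa.
W = 0 (no volume change).
ΔU = nCvΔT = 9.54×20.8×(177−310) = -26400 J.
Q = ΔU = -26400 J.
State after step 1: P = 276 kPa, V = 50.9 L, T = 177 K.
Step 2 — Polytropic n=1.14: T₂ = T₁(V₁/V₂)^(n−1) = 177×(2.30)^0.14 = 199 K; P₂ = P₁(V₁/V₂)^n = 714 kPa.
W = (P₁V₁−P₂V₂)/(n−1) = (276×50.9−714×22.1)/0.14 = -12400 J.
ΔU = nCvΔT = 9.54×20.8×(199−177) = 4350 J.
Q = ΔU + W = -8070 J.
Net over both steps: W = -12400 J, Q = -34400 J, ΔU = -22000 J.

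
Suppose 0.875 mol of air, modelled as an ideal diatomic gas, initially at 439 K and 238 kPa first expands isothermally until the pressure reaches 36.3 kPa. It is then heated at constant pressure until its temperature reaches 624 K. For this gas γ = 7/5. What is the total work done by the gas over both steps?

7350 J

V₁ = nRT₁/P₁ = 0.875×8.314×439/238 = 13.4 L.
Step 1 — Isothermal: T stays 439 K; PV = const ⇒ V₂ = 88.0 L, P₂ = 36.3 kPa.
ΔU = 0 (ideal gas, T constant).
W = nRT ln(V₂/V₁) = 0.875×8.314×439×ln(6.56) = 6010 J.
Q = ΔU + W = 6010 J.
State after step 1: P = 36.3 kPa, V = 88.0 L, T = 439 K.
Step 2 — Isobaric: P stays 36.3 kPa; V/T = const ⇒ T₂ = 624 K, V₂ = 125 L.
W = PΔV = 36.3×(125−88.0) kPa·L = 1350 J.
ΔU = nCvΔT = 0.875×20.8×(624−439) = 3360 J.
Q = ΔU + W = nCpΔT = 4710 J.
Net over both steps: W = 7350 J, Q = 10700 J, ΔU = 3360 J.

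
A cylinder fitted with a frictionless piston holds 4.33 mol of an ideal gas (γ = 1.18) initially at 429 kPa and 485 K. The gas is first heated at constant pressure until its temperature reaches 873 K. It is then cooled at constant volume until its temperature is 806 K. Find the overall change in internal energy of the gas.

V₁ = nRT₁/P₁ = 4.33×8.314×485/429 = 40.7 L.
Step 1 — Isobaric: P stays 429 kPa; V/T = const ⇒ T₂ = 873 K, V₂ = 73.3 L.
W = PΔV = 429×(73.3−40.7) kPa·L = 14000 J.
ΔU = nCvΔT = 4.33×46.2×(873−485) = 77600 J.
Q = ΔU + W = nCpΔT = 91600 J.
State after step 1: P = 429 kPa, V = 73.3 L, T = 873 K.
Step 2 — Isochoric: V stays 73.3 L; P/T = const ⇒ T₂ = 806 K, P₂ = 396 kPa.
W = 0 (no volume change).
ΔU = nCvΔT = 4.33×46.2×(806−873) = -13400 J.
Q = ΔU = -13400 J.
Net over both steps: W = 14000 J, Q = 78200 J, ΔU = 64200 J.

64200 J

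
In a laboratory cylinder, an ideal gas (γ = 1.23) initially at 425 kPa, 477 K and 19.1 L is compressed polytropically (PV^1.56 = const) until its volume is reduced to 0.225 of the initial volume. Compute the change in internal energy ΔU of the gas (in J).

46100 J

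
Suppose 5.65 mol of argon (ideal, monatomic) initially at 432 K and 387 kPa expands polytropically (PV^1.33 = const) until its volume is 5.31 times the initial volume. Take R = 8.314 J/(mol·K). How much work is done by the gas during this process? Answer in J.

V₁ = nRT₁/P₁ = 5.65×8.314×432/387 = 52.4 L.
Polytropic n=1.33: T₂ = T₁(V₁/V₂)^(n−1) = 432×(0.188)^0.33 = 249 K; P₂ = P₁(V₁/V₂)^n = 42.0 kPa.
W = (P₁V₁−P₂V₂)/(n−1) = (387×52.4−42.0×278)/0.33 = 26000 J.

26000 J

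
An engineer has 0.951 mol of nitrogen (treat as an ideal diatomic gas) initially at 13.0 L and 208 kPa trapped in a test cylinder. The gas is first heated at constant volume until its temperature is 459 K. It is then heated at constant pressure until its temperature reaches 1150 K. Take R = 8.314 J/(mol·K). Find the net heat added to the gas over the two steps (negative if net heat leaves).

T₁ = P₁V₁/(nR) = 208×13.0/(0.951×8.314) = 342 K.
Step 1 — Isochoric: V stays 13.0 L; P/T = const ⇒ T₂ = 459 K, P₂ = 279 kPa.
W = 0 (no volume change).
ΔU = nCvΔT = 0.951×20.8×(459−342) = 2310 J.
Q = ΔU = 2310 J.
State after step 1: P = 279 kPa, V = 13.0 L, T = 459 K.
Step 2 — Isobaric: P stays 279 kPa; V/T = const ⇒ T₂ = 1150 K, V₂ = 32.6 L.
W = PΔV = 279×(32.6−13.0) kPa·L = 5460 J.
ΔU = nCvΔT = 0.951×20.8×(1150−459) = 13700 J.
Q = ΔU + W = nCpΔT = 19100 J.
Net over both steps: W = 5460 J, Q = 21400 J, ΔU = 16000 J.

21400 J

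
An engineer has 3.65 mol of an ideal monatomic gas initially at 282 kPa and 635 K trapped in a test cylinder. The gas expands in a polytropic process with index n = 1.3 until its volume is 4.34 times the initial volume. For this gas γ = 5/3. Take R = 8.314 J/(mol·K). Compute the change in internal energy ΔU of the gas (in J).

V₁ = nRT₁/P₁ = 3.65×8.314×635/282 = 68.3 L.
Polytropic n=1.3: T₂ = T₁(V₁/V₂)^(n−1) = 635×(0.230)^0.30 = 409 K; P₂ = P₁(V₁/V₂)^n = 41.8 kPa.
For an ideal gas ΔU = nCvΔT with Cv = (3/2)R = 12.5 J/(mol·K).
ΔU = 3.65×12.5×(409−635) = -10300 J.

-10300 J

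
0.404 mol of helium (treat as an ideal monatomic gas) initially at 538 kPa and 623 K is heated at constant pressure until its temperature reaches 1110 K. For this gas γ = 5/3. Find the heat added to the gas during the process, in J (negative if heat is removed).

4090 J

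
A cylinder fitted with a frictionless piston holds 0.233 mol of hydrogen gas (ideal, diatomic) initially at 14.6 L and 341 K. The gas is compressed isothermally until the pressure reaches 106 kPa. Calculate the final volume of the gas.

6.23 L

P₁ = nRT₁/V₁ = 0.233×8.314×341/14.6 = 45.2 kPa.
Isothermal: T stays 341 K; PV = const ⇒ V₂ = 6.23 L, P₂ = 106 kPa.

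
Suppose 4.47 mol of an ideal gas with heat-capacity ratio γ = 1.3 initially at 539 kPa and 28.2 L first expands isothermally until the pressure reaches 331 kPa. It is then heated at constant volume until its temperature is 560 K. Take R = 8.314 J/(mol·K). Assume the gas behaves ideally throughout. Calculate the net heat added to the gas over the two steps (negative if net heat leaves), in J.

T₁ = P₁V₁/(nR) = 539×28.2/(4.47×8.314) = 409 K.
Step 1 — Isothermal: T stays 409 K; PV = const ⇒ V₂ = 45.9 L, P₂ = 331 kPa.
ΔU = 0 (ideal gas, T constant).
W = nRT ln(V₂/V₁) = 4.47×8.314×409×ln(1.63) = 7410 J.
Q = ΔU + W = 7410 J.
State after step 1: P = 331 kPa, V = 45.9 L, T = 409 K.
Step 2 — Isochoric: V stays 45.9 L; P/T = const ⇒ T₂ = 560 K, P₂ = 453 kPa.
W = 0 (no volume change).
ΔU = nCvΔT = 4.47×27.7×(560−409) = 18700 J.
Q = ΔU = 18700 J.
Net over both steps: W = 7410 J, Q = 26100 J, ΔU = 18700 J.

26100 J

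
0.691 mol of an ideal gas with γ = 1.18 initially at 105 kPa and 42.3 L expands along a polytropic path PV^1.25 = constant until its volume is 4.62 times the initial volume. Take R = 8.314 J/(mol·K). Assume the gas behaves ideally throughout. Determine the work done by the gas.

T₁ = P₁V₁/(nR) = 105×42.3/(0.691×8.314) = 773 K.
Polytropic n=1.25: T₂ = T₁(V₁/V₂)^(n−1) = 773×(0.216)^0.25 = 527 K; P₂ = P₁(V₁/V₂)^n = 15.5 kPa.
W = (P₁V₁−P₂V₂)/(n−1) = (105×42.3−15.5×195)/0.25 = 5650 J.

5650 J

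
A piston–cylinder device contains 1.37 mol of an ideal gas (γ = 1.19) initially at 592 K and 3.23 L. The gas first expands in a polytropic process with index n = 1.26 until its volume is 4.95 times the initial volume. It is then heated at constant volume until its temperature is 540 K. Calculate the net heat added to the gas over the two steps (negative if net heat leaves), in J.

5710 J

P₁ = nRT₁/V₁ = 1.37×8.314×592/3.23 = 2090 kPa.
Step 1 — Polytropic n=1.26: T₂ = T₁(V₁/V₂)^(n−1) = 592×(0.202)^0.26 = 391 K; P₂ = P₁(V₁/V₂)^n = 278 kPa.
W = (P₁V₁−P₂V₂)/(n−1) = (2090×3.23−278×16.0)/0.26 = 8820 J.
ΔU = nCvΔT = 1.37×43.8×(391−592) = -12100 J.
Q = ΔU + W = -3250 J.
State after step 1: P = 278 kPa, V = 16.0 L, T = 391 K.
Step 2 — Isochoric: V stays 16.0 L; P/T = const ⇒ T₂ = 540 K, P₂ = 385 kPa.
W = 0 (no volume change).
ΔU = nCvΔT = 1.37×43.8×(540−391) = 8960 J.
Q = ΔU = 8960 J.
Net over both steps: W = 8820 J, Q = 5710 J, ΔU = -3120 J.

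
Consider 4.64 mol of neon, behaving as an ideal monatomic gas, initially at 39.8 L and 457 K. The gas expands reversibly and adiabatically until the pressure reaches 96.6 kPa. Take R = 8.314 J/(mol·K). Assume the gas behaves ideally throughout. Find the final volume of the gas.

P₁ = nRT₁/V₁ = 4.64×8.314×457/39.8 = 443 kPa.
Adiabatic: T₂/T₁ = (P₂/P₁)^((γ−1)/γ) ⇒ T₂ = 457×(0.218)^0.400 = 249 K; V₂ = 99.2 L.

99.2 L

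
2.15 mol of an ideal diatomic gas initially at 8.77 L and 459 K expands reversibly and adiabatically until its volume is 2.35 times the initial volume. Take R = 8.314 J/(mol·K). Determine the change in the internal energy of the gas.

-5940 J

P₁ = nRT₁/V₁ = 2.15×8.314×459/8.77 = 936 kPa.
Adiabatic: TV^(γ−1) = const ⇒ T₂ = 459×(0.426)^0.400 = 326 K; PV^γ = const ⇒ P₂ = 283 kPa.
For an ideal gas ΔU = nCvΔT with Cv = (5/2)R = 20.8 J/(mol·K).
ΔU = 2.15×20.8×(326−459) = -5940 J.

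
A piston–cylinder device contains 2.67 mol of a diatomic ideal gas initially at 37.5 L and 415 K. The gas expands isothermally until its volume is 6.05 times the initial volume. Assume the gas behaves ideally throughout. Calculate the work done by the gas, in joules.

16600 J

P₁ = nRT₁/V₁ = 2.67×8.314×415/37.5 = 246 kPa.
Isothermal: T stays 415 K; PV = const ⇒ V₂ = 227 L, P₂ = 40.6 kPa.
W = nRT ln(V₂/V₁) = 2.67×8.314×415×ln(6.05) = 16600 J.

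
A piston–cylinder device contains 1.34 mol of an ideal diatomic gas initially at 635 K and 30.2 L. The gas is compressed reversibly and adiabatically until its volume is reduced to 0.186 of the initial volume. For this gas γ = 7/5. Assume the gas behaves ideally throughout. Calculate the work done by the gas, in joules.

P₁ = nRT₁/V₁ = 1.34×8.314×635/30.2 = 234 kPa.
Adiabatic: TV^(γ−1) = const ⇒ T₂ = 635×(5.38)^0.400 = 1240 K; PV^γ = const ⇒ P₂ = 2470 kPa.
ΔU = nCvΔT = 1.34×20.8×(1240−635) = 17000 J.
Q = 0 for an adiabatic process, so W = −ΔU = -17000 J.

-17000 J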